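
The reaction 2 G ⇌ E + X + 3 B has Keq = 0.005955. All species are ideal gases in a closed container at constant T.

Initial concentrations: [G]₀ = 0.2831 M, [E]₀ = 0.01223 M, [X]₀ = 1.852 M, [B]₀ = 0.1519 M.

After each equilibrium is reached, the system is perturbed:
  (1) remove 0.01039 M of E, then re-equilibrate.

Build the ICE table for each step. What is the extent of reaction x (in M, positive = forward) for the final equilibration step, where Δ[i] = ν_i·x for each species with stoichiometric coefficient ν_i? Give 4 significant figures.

x = 0.004233 M

Q₀ = 9.9051e-04 vs Keq = 0.005955 ⇒ Q<K, forward
Step 1:
                    G           E           X           B
  I            0.2831     0.01223       1.852      0.1519
  C          -0.02965     0.01483     0.01483     0.04448
  E            0.2534     0.02706       1.867      0.1964
  solve Keq expr → x = 0.01483; check Q = 0.005955
Then remove 0.01039 M of E.
Step 2:
                    G           E           X           B
  I            0.2534     0.01667       1.867      0.1964
  C         -0.008466    0.004233    0.004233      0.0127
  E             0.245      0.0209       1.871      0.2091
  solve Keq expr → x = 0.004233; check Q = 0.005955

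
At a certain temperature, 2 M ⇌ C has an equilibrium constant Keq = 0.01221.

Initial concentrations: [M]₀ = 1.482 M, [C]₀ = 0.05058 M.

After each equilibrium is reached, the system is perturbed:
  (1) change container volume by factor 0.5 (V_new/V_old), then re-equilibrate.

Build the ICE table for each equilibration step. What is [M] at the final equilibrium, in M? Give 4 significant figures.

[M]_eq = 2.953 M

Q₀ = 0.02303 vs Keq = 0.01221 ⇒ Q>K, reverse
Step 1:
                    M           C
  init          1.482     0.05058
  Δ           0.04427    -0.02214
  eq            1.526     0.02844
  solve Keq expr → x = -0.02214; check Q = 0.01221
Then change container volume by factor 0.5 (V_new/V_old).
Step 2:
                    M           C
  init          3.053     0.05689
  Δ          -0.09922     0.04961
  eq            2.953      0.1065
  solve Keq expr → x = 0.04961; check Q = 0.01221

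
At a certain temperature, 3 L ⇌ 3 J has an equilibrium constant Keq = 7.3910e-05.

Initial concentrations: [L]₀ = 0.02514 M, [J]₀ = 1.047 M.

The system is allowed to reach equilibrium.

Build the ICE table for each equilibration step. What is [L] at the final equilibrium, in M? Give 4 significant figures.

Q₀ = 7.2234e+04 vs Keq = 7.3910e-05 ⇒ Q>K, reverse
Step 1:
                    L           J
  I           0.02514       1.047
  C             1.004      -1.004
  E             1.029     0.04318
  solve Keq expr → x = -0.3346; check Q = 7.3910e-05

[L]_eq = 1.029 M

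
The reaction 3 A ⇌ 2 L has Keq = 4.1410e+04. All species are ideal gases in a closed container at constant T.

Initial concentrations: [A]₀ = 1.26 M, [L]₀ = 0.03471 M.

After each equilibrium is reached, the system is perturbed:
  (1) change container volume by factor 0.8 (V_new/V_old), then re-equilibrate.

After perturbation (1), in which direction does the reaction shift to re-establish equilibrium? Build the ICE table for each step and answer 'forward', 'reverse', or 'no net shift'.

Direction: forward

Q₀ = 6.0228e-04 vs Keq = 4.1410e+04 ⇒ Q<K, forward
Step 1:
                    A           L
  I              1.26     0.03471
  C            -1.234      0.8226
  E           0.02609      0.8573
  solve Keq expr → x = 0.4113; check Q = 4.1410e+04
Then change container volume by factor 0.8 (V_new/V_old).
Step 2:
                    A           L
  I           0.03261       1.072
  C         -0.002308    0.001539
  E            0.0303       1.073
  solve Keq expr → x = 7.6944e-04; check Q = 4.1410e+04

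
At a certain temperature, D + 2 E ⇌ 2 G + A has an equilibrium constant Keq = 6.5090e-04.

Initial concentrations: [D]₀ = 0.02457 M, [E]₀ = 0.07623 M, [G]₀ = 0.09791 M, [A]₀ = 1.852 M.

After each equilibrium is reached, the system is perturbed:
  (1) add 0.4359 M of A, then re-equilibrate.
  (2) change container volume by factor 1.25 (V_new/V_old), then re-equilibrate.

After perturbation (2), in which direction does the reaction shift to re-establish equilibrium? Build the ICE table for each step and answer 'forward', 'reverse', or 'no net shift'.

Direction: no net shift

Q₀ = 124.3 vs Keq = 6.5090e-04 ⇒ Q>K, reverse
Step 1:
                  D         E         G         A
  I         0.02457   0.07623   0.09791     1.852
  C         0.04851   0.09702  -0.09702  -0.04851
  E         0.07308    0.1733 8.8976e-04     1.803
  solve Keq expr → x = -0.04851; check Q = 6.5090e-04
Then add 0.4359 M of A.
Step 2:
                  D         E         G         A
  I         0.07308    0.1733 8.8976e-04     2.239
  C       4.5303e-05 9.0605e-05 -9.0605e-05 -4.5303e-05
  E         0.07313    0.1733 7.9916e-04     2.239
  solve Keq expr → x = -4.5303e-05; check Q = 6.5090e-04
Then change container volume by factor 1.25 (V_new/V_old).
Step 3:
                  D         E         G         A
  I          0.0585    0.1387 6.3933e-04     1.791
  C               0         0         0         0
  E          0.0585    0.1387 6.3933e-04     1.791
  solve Keq expr → x = 0; check Q = 6.5090e-04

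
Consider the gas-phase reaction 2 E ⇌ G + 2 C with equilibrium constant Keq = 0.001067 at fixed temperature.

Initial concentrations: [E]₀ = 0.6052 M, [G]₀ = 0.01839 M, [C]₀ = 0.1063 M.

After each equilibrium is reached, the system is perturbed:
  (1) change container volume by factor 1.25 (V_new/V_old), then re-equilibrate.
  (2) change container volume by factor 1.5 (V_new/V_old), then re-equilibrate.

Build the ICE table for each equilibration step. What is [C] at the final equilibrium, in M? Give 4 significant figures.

[C]_eq = 0.07375 M

Q₀ = 5.6735e-04 vs Keq = 0.001067 ⇒ Q<K, forward
Step 1:
                  E         G         C
  init       0.6052   0.01839    0.1063
  Δ        -0.01437  0.007187   0.01437
  eq         0.5908   0.02558    0.1207
  solve Keq expr → x = 0.007187; check Q = 0.001067
Then change container volume by factor 1.25 (V_new/V_old).
Step 2:
                  E         G         C
  init       0.4727   0.02046   0.09654
  Δ       -0.004686  0.002343  0.004686
  eq          0.468    0.0228    0.1012
  solve Keq expr → x = 0.002343; check Q = 0.001067
Then change container volume by factor 1.5 (V_new/V_old).
Step 3:
                  E         G         C
  init        0.312    0.0152   0.06748
  Δ       -0.006265  0.003132  0.006265
  eq         0.3057   0.01834   0.07375
  solve Keq expr → x = 0.003132; check Q = 0.001067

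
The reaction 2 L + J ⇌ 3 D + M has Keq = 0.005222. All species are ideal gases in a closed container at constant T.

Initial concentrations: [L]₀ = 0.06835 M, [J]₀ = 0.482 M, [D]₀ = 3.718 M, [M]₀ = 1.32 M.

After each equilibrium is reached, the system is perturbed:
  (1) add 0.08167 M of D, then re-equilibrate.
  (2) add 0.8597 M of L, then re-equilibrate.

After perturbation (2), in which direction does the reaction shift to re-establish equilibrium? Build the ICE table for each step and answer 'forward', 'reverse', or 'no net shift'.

Direction: forward

Q₀ = 3.0129e+04 vs Keq = 0.005222 ⇒ Q>K, reverse
Step 1:
                    L           J           D           M
  Initial     0.06835       0.482       3.718        1.32
  Change        2.124       1.062      -3.186      -1.062
  Equil         2.193       1.544      0.5317      0.2579
  solve Keq expr → x = -1.062; check Q = 0.005222
Then add 0.08167 M of D.
Step 2:
                    L           J           D           M
  Initial       2.193       1.544      0.6134      0.2579
  Change      0.03913     0.01957     -0.0587    -0.01957
  Equil         2.232       1.564      0.5547      0.2383
  solve Keq expr → x = -0.01957; check Q = 0.005222
Then add 0.8597 M of L.
Step 3:
                    L           J           D           M
  Initial       3.091       1.564      0.5547      0.2383
  Change     -0.06239     -0.0312     0.09359      0.0312
  Equil         3.029       1.532      0.6482      0.2695
  solve Keq expr → x = 0.0312; check Q = 0.005222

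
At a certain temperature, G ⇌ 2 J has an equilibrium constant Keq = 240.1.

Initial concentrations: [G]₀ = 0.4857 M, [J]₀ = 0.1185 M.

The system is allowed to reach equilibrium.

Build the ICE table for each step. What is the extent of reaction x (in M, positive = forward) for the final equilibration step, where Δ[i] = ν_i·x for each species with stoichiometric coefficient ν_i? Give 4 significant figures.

Q₀ = 0.02891 vs Keq = 240.1 ⇒ Q<K, forward
Step 1:
                   G          J
  I           0.4857     0.1185
  C          -0.4808     0.9617
  E          0.00486       1.08
  solve Keq expr → x = 0.4808; check Q = 240.1

x = 0.4808 M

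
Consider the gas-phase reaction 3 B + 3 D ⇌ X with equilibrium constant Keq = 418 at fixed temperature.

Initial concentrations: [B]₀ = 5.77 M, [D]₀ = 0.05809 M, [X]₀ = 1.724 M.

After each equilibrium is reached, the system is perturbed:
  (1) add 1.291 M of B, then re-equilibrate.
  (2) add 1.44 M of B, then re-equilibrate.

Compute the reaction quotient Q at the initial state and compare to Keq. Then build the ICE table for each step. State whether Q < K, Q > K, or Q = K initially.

Q₀ = 45.78; Q < K (proceeds forward)

Q₀ = 45.78 vs Keq = 418 ⇒ Q<K, forward
Step 1:
                   B          D          X
  init          5.77    0.05809      1.724
  Δ          -0.0301    -0.0301    0.01003
  eq            5.74    0.02799      1.734
  solve Keq expr → x = 0.01003; check Q = 418
Then add 1.291 M of B.
Step 2:
                   B          D          X
  init         7.031    0.02799      1.734
  Δ        -0.005116  -0.005116   0.001705
  eq           7.026    0.02288      1.736
  solve Keq expr → x = 0.001705; check Q = 418
Then add 1.44 M of B.
Step 3:
                   B          D          X
  init         8.466    0.02288      1.736
  Δ        -0.003878  -0.003878   0.001293
  eq           8.462      0.019      1.737
  solve Keq expr → x = 0.001293; check Q = 418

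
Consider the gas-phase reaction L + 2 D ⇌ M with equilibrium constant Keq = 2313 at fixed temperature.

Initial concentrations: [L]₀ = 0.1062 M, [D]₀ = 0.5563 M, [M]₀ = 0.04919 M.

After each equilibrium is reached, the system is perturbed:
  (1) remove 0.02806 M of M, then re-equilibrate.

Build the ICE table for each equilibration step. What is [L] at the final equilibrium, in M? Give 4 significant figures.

Q₀ = 1.497 vs Keq = 2313 ⇒ Q<K, forward
Step 1:
                   L          D          M
  init        0.1062     0.5563    0.04919
  Δ          -0.1056    -0.2113     0.1056
  eq      5.6231e-04      0.345     0.1548
  solve Keq expr → x = 0.1056; check Q = 2313
Then remove 0.02806 M of M.
Step 2:
                   L          D          M
  init    5.6231e-04      0.345     0.1268
  Δ       -1.0100e-04 -2.0200e-04 1.0100e-04
  eq      4.6130e-04     0.3448     0.1269
  solve Keq expr → x = 1.0100e-04; check Q = 2313

[L]_eq = 4.6130e-04 M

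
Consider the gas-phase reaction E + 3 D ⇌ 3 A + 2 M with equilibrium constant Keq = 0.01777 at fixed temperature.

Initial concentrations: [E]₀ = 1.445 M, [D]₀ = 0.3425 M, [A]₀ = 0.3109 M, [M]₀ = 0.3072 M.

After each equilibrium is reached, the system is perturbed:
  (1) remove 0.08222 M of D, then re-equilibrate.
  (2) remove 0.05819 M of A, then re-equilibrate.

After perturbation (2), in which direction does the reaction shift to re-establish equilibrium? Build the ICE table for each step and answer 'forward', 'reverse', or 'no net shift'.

Q₀ = 0.04885 vs Keq = 0.01777 ⇒ Q>K, reverse
Step 1:
                   E          D          A          M
  init         1.445     0.3425     0.3109     0.3072
  Δ          0.01439    0.04317   -0.04317   -0.02878
  eq           1.459     0.3857     0.2677     0.2784
  solve Keq expr → x = -0.01439; check Q = 0.01777
Then remove 0.08222 M of D.
Step 2:
                   E          D          A          M
  init         1.459     0.3034     0.2677     0.2784
  Δ          0.00906    0.02718   -0.02718   -0.01812
  eq           1.468     0.3306     0.2406     0.2603
  solve Keq expr → x = -0.00906; check Q = 0.01777
Then remove 0.05819 M of A.
Step 3:
                   E          D          A          M
  init         1.468     0.3306     0.1824     0.2603
  Δ        -0.009242   -0.02772    0.02772    0.01848
  eq           1.459     0.3029     0.2101     0.2788
  solve Keq expr → x = 0.009242; check Q = 0.01777

Direction: forward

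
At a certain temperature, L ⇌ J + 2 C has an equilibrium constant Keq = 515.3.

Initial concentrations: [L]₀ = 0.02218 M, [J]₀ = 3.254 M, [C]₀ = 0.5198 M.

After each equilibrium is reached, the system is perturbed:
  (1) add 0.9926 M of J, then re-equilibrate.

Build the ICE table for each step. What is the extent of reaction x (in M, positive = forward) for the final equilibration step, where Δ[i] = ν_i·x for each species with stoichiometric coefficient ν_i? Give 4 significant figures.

Q₀ = 39.64 vs Keq = 515.3 ⇒ Q<K, forward
Step 1:
                    L           J           C
  Initial     0.02218       3.254      0.5198
  Change     -0.02019     0.02019     0.04037
  Equil      0.001994       3.274      0.5602
  solve Keq expr → x = 0.02019; check Q = 515.3
Then add 0.9926 M of J.
Step 2:
                    L           J           C
  Initial    0.001994       4.267      0.5602
  Change   5.9309e-04 -5.9309e-04   -0.001186
  Equil      0.002587       4.266       0.559
  solve Keq expr → x = -5.9309e-04; check Q = 515.3

x = -5.9309e-04 M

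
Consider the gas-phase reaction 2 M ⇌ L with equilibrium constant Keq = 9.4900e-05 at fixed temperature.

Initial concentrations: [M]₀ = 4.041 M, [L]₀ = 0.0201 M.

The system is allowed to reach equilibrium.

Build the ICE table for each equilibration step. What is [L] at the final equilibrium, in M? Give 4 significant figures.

Q₀ = 0.001231 vs Keq = 9.4900e-05 ⇒ Q>K, reverse
Step 1:
                   M          L
  Initial      4.041     0.0201
  Change     0.03704   -0.01852
  Equil        4.078   0.001578
  solve Keq expr → x = -0.01852; check Q = 9.4900e-05

[L]_eq = 0.001578 M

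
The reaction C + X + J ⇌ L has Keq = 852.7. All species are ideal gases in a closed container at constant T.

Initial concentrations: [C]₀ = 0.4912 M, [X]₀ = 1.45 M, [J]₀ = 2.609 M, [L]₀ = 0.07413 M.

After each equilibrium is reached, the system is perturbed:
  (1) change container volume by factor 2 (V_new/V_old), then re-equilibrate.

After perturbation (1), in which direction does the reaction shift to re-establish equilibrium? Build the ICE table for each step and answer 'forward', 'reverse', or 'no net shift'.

Q₀ = 0.03989 vs Keq = 852.7 ⇒ Q<K, forward
Step 1:
                    C           X           J           L
  init         0.4912        1.45       2.609     0.07413
  Δ           -0.4909     -0.4909     -0.4909      0.4909
  eq       3.2616e-04      0.9591       2.118       0.565
  solve Keq expr → x = 0.4909; check Q = 852.7
Then change container volume by factor 2 (V_new/V_old).
Step 2:
                    C           X           J           L
  init     1.6308e-04      0.4796       1.059      0.2825
  Δ        4.8715e-04  4.8715e-04  4.8715e-04 -4.8715e-04
  eq       6.5023e-04      0.4801        1.06       0.282
  solve Keq expr → x = -4.8715e-04; check Q = 852.7

Direction: reverse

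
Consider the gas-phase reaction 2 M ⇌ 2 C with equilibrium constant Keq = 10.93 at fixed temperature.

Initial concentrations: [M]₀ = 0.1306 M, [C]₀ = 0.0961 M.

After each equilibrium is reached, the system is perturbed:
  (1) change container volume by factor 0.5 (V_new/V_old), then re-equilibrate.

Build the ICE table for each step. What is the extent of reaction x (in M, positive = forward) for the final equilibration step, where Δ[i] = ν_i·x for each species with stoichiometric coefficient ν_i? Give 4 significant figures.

Q₀ = 0.5415 vs Keq = 10.93 ⇒ Q<K, forward
Step 1:
                   M          C
  init        0.1306     0.0961
  Δ         -0.07795    0.07795
  eq         0.05265     0.1741
  solve Keq expr → x = 0.03898; check Q = 10.93
Then change container volume by factor 0.5 (V_new/V_old).
Step 2:
                   M          C
  init        0.1053     0.3481
  Δ                0          0
  eq          0.1053     0.3481
  solve Keq expr → x = 0; check Q = 10.93

x = 0 M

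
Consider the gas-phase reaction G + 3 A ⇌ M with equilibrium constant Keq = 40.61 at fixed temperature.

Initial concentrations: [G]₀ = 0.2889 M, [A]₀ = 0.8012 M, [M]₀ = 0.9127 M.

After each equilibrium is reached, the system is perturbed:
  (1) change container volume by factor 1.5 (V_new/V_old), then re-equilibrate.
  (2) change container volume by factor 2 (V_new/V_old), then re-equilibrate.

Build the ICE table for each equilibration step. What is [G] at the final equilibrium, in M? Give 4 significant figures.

Q₀ = 6.143 vs Keq = 40.61 ⇒ Q<K, forward
Step 1:
                   G          A          M
  Initial     0.2889     0.8012     0.9127
  Change    -0.09803    -0.2941    0.09803
  Equil       0.1909     0.5071      1.011
  solve Keq expr → x = 0.09803; check Q = 40.61
Then change container volume by factor 1.5 (V_new/V_old).
Step 2:
                   G          A          M
  Initial     0.1272     0.3381     0.6738
  Change     0.03892     0.1168   -0.03892
  Equil       0.1662     0.4548     0.6349
  solve Keq expr → x = -0.03892; check Q = 40.61
Then change container volume by factor 2 (V_new/V_old).
Step 3:
                   G          A          M
  Initial    0.08308     0.2274     0.3175
  Change     0.04766      0.143   -0.04766
  Equil       0.1307     0.3704     0.2698
  solve Keq expr → x = -0.04766; check Q = 40.61

[G]_eq = 0.1307 M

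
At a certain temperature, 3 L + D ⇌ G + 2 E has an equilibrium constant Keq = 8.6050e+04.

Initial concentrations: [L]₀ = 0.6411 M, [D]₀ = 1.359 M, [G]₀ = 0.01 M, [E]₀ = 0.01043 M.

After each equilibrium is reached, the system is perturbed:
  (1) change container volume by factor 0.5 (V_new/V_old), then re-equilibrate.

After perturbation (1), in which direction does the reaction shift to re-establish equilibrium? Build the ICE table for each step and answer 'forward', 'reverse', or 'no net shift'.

Direction: forward

Q₀ = 3.0379e-06 vs Keq = 8.6050e+04 ⇒ Q<K, forward
Step 1:
                  L         D         G         E
  Initial    0.6411     1.359      0.01   0.01043
  Change    -0.6336   -0.2112    0.2112    0.4224
  Equil    0.007486     1.148    0.2212    0.4328
  solve Keq expr → x = 0.2112; check Q = 8.6050e+04
Then change container volume by factor 0.5 (V_new/V_old).
Step 2:
                  L         D         G         E
  Initial   0.01497     2.296    0.4424    0.8657
  Change  -0.003059  -0.00102   0.00102   0.00204
  Equil     0.01191     2.295    0.4434    0.8677
  solve Keq expr → x = 0.00102; check Q = 8.6050e+04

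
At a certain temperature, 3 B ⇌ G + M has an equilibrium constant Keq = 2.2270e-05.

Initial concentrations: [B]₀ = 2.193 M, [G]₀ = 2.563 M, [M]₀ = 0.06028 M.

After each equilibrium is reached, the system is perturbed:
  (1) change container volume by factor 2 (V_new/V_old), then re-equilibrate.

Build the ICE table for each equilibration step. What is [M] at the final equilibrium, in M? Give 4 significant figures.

Q₀ = 0.01465 vs Keq = 2.2270e-05 ⇒ Q>K, reverse
Step 1:
                   B          G          M
  init         2.193      2.563    0.06028
  Δ           0.1805   -0.06016   -0.06016
  eq           2.373      2.503 1.1897e-04
  solve Keq expr → x = -0.06016; check Q = 2.2270e-05
Then change container volume by factor 2 (V_new/V_old).
Step 2:
                   B          G          M
  init         1.187      1.251 5.9486e-05
  Δ       8.9207e-05 -2.9736e-05 -2.9736e-05
  eq           1.187      1.251 2.9750e-05
  solve Keq expr → x = -2.9736e-05; check Q = 2.2270e-05

[M]_eq = 2.9750e-05 M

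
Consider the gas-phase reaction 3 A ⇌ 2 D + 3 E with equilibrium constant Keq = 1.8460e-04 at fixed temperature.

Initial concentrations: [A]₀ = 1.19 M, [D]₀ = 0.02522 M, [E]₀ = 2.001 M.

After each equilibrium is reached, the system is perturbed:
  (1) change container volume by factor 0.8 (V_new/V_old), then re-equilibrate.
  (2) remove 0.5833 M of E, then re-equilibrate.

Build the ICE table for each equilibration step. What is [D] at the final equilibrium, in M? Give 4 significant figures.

Q₀ = 0.003024 vs Keq = 1.8460e-04 ⇒ Q>K, reverse
Step 1:
                   A          D          E
  Initial       1.19    0.02522      2.001
  Change     0.02795   -0.01863   -0.02795
  Equil        1.218   0.006589      1.973
  solve Keq expr → x = -0.009315; check Q = 1.8460e-04
Then change container volume by factor 0.8 (V_new/V_old).
Step 2:
                   A          D          E
  Initial      1.522   0.008237      2.466
  Change    0.002433  -0.001622  -0.002433
  Equil        1.525   0.006615      2.464
  solve Keq expr → x = -8.1089e-04; check Q = 1.8460e-04
Then remove 0.5833 M of E.
Step 3:
                   A          D          E
  Initial      1.525   0.006615      1.881
  Change    -0.00483    0.00322    0.00483
  Equil         1.52   0.009835      1.885
  solve Keq expr → x = 0.00161; check Q = 1.8460e-04

[D]_eq = 0.009835 M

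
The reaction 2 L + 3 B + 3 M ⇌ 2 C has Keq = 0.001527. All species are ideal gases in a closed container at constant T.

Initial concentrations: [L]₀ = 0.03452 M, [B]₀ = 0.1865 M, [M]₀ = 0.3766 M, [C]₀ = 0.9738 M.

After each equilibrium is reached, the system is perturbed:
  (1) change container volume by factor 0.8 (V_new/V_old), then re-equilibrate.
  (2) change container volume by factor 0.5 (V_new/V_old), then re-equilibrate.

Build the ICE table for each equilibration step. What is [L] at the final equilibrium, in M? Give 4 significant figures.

Q₀ = 2.2968e+06 vs Keq = 0.001527 ⇒ Q>K, reverse
Step 1:
                   L          B          M          C
  I          0.03452     0.1865     0.3766     0.9738
  C           0.8462      1.269      1.269    -0.8462
  E           0.8807      1.456      1.646     0.1276
  solve Keq expr → x = -0.4231; check Q = 0.001527
Then change container volume by factor 0.8 (V_new/V_old).
Step 2:
                   L          B          M          C
  I            1.101       1.82      2.057     0.1595
  C         -0.07936     -0.119     -0.119    0.07936
  E            1.022      1.701      1.938     0.2389
  solve Keq expr → x = 0.03968; check Q = 0.001527
Then change container volume by factor 0.5 (V_new/V_old).
Step 3:
                   L          B          M          C
  I            2.043      3.401      3.877     0.4778
  C          -0.6186    -0.9279    -0.9279     0.6186
  E            1.424      2.473      2.949      1.096
  solve Keq expr → x = 0.3093; check Q = 0.001527

[L]_eq = 1.424 M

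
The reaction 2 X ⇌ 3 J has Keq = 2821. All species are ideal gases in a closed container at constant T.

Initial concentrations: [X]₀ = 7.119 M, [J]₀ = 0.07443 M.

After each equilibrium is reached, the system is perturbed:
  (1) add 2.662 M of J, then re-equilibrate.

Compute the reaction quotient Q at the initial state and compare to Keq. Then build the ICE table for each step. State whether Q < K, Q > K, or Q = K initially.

Q₀ = 8.1359e-06; Q < K (proceeds forward)

Q₀ = 8.1359e-06 vs Keq = 2821 ⇒ Q<K, forward
Step 1:
                   X          J
  Initial      7.119    0.07443
  Change      -6.535      9.802
  Equil       0.5844      9.876
  solve Keq expr → x = 3.267; check Q = 2821
Then add 2.662 M of J.
Step 2:
                   X          J
  Initial     0.5844      12.54
  Change      0.2189    -0.3284
  Equil       0.8033      12.21
  solve Keq expr → x = -0.1095; check Q = 2821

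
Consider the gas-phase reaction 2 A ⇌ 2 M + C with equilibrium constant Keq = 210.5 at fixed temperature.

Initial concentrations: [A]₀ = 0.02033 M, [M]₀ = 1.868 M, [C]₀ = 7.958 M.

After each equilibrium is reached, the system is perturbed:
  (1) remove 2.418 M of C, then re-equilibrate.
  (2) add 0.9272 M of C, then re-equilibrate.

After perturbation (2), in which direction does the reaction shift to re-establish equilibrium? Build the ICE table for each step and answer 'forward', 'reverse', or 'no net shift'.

Q₀ = 6.7187e+04 vs Keq = 210.5 ⇒ Q>K, reverse
Step 1:
                   A          M          C
  init       0.02033      1.868      7.958
  Δ           0.2847    -0.2847    -0.1424
  eq          0.3051      1.583      7.816
  solve Keq expr → x = -0.1424; check Q = 210.5
Then remove 2.418 M of C.
Step 2:
                   A          M          C
  init        0.3051      1.583      5.398
  Δ         -0.04397    0.04397    0.02199
  eq          0.2611      1.627       5.42
  solve Keq expr → x = 0.02199; check Q = 210.5
Then add 0.9272 M of C.
Step 3:
                   A          M          C
  init        0.2611      1.627      6.347
  Δ          0.01811   -0.01811  -0.009055
  eq          0.2792      1.609      6.338
  solve Keq expr → x = -0.009055; check Q = 210.5

Direction: reverse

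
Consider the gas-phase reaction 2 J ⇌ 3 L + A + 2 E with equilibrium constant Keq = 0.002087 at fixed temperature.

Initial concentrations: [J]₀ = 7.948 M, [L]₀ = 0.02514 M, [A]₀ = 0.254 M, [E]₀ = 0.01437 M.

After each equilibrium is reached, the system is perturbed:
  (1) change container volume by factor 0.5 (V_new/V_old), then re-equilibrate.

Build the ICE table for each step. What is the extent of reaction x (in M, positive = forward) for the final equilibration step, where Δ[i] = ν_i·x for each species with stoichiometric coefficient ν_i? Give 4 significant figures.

x = -0.2248 M

Q₀ = 1.3193e-11 vs Keq = 0.002087 ⇒ Q<K, forward
Step 1:
                   J          L          A          E
  I            7.948    0.02514      0.254    0.01437
  C          -0.5599     0.8398     0.2799     0.5599
  E            7.388     0.8649     0.5339     0.5742
  solve Keq expr → x = 0.2799; check Q = 0.002087
Then change container volume by factor 0.5 (V_new/V_old).
Step 2:
                   J          L          A          E
  I            14.78       1.73      1.068      1.148
  C           0.4497    -0.6745    -0.2248    -0.4497
  E            15.23      1.055      0.843     0.6988
  solve Keq expr → x = -0.2248; check Q = 0.002087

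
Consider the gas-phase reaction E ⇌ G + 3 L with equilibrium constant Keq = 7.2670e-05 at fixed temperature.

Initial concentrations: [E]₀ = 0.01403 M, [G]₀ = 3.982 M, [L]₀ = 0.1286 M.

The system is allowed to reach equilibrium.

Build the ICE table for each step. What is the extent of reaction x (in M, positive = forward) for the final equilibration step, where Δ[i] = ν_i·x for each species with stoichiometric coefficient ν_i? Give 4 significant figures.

Q₀ = 0.6036 vs Keq = 7.2670e-05 ⇒ Q>K, reverse
Step 1:
                    E           G           L
  init        0.01403       3.982      0.1286
  Δ           0.03955    -0.03955     -0.1186
  eq          0.05358       3.942    0.009958
  solve Keq expr → x = -0.03955; check Q = 7.2670e-05

x = -0.03955 M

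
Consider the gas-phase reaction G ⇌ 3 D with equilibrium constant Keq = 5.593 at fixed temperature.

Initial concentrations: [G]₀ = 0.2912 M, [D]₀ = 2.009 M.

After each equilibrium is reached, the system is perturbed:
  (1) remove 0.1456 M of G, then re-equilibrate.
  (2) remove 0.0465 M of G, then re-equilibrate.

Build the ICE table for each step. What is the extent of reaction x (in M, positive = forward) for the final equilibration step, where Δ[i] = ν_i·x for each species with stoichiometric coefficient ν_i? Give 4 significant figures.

Q₀ = 27.85 vs Keq = 5.593 ⇒ Q>K, reverse
Step 1:
                   G          D
  Initial     0.2912      2.009
  Change      0.2021    -0.6064
  Equil       0.4933      1.403
  solve Keq expr → x = -0.2021; check Q = 5.593
Then remove 0.1456 M of G.
Step 2:
                   G          D
  Initial     0.3477      1.403
  Change     0.03714    -0.1114
  Equil       0.3849      1.291
  solve Keq expr → x = -0.03714; check Q = 5.593
Then remove 0.0465 M of G.
Step 3:
                   G          D
  Initial     0.3384      1.291
  Change     0.01291   -0.03872
  Equil       0.3513      1.252
  solve Keq expr → x = -0.01291; check Q = 5.593

x = -0.01291 M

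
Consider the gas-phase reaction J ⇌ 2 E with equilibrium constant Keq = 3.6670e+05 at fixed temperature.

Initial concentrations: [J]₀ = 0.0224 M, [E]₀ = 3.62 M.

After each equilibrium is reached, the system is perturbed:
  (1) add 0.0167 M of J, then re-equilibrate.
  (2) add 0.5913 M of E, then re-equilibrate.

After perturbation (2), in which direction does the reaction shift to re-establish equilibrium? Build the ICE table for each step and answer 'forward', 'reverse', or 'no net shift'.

Q₀ = 585 vs Keq = 3.6670e+05 ⇒ Q<K, forward
Step 1:
                  J         E
  I          0.0224      3.62
  C        -0.02236   0.04473
  E       3.6625e-05     3.665
  solve Keq expr → x = 0.02236; check Q = 3.6670e+05
Then add 0.0167 M of J.
Step 2:
                  J         E
  I         0.01674     3.665
  C         -0.0167    0.0334
  E       3.7295e-05     3.698
  solve Keq expr → x = 0.0167; check Q = 3.6670e+05
Then add 0.5913 M of E.
Step 3:
                  J         E
  I       3.7295e-05     4.289
  C       1.2879e-05 -2.5758e-05
  E       5.0174e-05     4.289
  solve Keq expr → x = -1.2879e-05; check Q = 3.6670e+05

Direction: reverse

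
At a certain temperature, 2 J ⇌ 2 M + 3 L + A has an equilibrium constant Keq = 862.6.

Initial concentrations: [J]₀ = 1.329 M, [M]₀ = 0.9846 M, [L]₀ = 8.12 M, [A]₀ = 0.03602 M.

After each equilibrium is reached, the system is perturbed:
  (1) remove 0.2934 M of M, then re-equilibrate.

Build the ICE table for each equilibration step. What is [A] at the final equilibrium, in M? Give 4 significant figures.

Q₀ = 10.58 vs Keq = 862.6 ⇒ Q<K, forward
Step 1:
                  J         M         L         A
  init        1.329    0.9846      8.12   0.03602
  Δ         -0.5498    0.5498    0.8246    0.2749
  eq         0.7792     1.534     8.945    0.3109
  solve Keq expr → x = 0.2749; check Q = 862.6
Then remove 0.2934 M of M.
Step 2:
                  J         M         L         A
  init       0.7792     1.241     8.945    0.3109
  Δ        -0.06758   0.06758    0.1014   0.03379
  eq         0.7117     1.309     9.046    0.3447
  solve Keq expr → x = 0.03379; check Q = 862.6

[A]_eq = 0.3447 M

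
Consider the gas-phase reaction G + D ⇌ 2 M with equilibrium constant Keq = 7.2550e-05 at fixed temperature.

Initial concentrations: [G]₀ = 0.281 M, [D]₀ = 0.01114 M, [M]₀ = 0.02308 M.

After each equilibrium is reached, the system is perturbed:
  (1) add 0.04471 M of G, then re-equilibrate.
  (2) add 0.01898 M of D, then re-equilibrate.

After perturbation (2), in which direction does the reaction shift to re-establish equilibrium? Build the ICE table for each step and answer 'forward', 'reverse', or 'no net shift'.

Direction: forward

Q₀ = 0.1702 vs Keq = 7.2550e-05 ⇒ Q>K, reverse
Step 1:
                    G           D           M
  Initial       0.281     0.01114     0.02308
  Change       0.0112      0.0112    -0.02239
  Equil        0.2922     0.02234  6.8811e-04
  solve Keq expr → x = -0.0112; check Q = 7.2550e-05
Then add 0.04471 M of G.
Step 2:
                    G           D           M
  Initial      0.3369     0.02234  6.8811e-04
  Change  -2.5164e-05 -2.5164e-05  5.0328e-05
  Equil        0.3369     0.02231  7.3844e-04
  solve Keq expr → x = 2.5164e-05; check Q = 7.2550e-05
Then add 0.01898 M of D.
Step 3:
                    G           D           M
  Initial      0.3369     0.04129  7.3844e-04
  Change  -1.3217e-04 -1.3217e-04  2.6433e-04
  Equil        0.3367     0.04116    0.001003
  solve Keq expr → x = 1.3217e-04; check Q = 7.2550e-05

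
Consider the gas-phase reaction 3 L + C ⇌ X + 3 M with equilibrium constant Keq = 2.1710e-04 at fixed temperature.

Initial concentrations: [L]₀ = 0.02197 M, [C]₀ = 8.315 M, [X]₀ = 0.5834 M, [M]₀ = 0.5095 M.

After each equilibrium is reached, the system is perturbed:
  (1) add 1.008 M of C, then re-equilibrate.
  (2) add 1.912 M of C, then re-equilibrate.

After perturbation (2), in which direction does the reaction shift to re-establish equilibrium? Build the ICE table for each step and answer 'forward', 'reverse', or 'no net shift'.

Q₀ = 875.1 vs Keq = 2.1710e-04 ⇒ Q>K, reverse
Step 1:
                  L         C         X         M
  init      0.02197     8.315    0.5834    0.5095
  Δ          0.4357    0.1452   -0.1452   -0.4357
  eq         0.4577      8.46    0.4382   0.07379
  solve Keq expr → x = -0.1452; check Q = 2.1710e-04
Then add 1.008 M of C.
Step 2:
                  L         C         X         M
  init       0.4577     9.468    0.4382   0.07379
  Δ       -0.002376 -7.9194e-04 7.9194e-04  0.002376
  eq         0.4553     9.467     0.439   0.07617
  solve Keq expr → x = 7.9194e-04; check Q = 2.1710e-04
Then add 1.912 M of C.
Step 3:
                  L         C         X         M
  init       0.4553     11.38     0.439   0.07617
  Δ       -0.004017 -0.001339  0.001339  0.004017
  eq         0.4513     11.38    0.4403   0.08019
  solve Keq expr → x = 0.001339; check Q = 2.1710e-04

Direction: forward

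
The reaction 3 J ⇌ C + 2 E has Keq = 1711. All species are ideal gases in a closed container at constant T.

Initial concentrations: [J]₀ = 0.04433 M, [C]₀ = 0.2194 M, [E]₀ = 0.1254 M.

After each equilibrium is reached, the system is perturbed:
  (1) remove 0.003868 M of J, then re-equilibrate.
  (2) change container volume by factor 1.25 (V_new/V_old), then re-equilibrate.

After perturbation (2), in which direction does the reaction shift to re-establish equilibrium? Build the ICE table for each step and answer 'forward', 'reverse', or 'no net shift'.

Q₀ = 39.6 vs Keq = 1711 ⇒ Q<K, forward
Step 1:
                    J           C           E
  Initial     0.04433      0.2194      0.1254
  Change     -0.03017     0.01006     0.02011
  Equil       0.01416      0.2295      0.1455
  solve Keq expr → x = 0.01006; check Q = 1711
Then remove 0.003868 M of J.
Step 2:
                    J           C           E
  Initial     0.01029      0.2295      0.1455
  Change     0.003683   -0.001228   -0.002455
  Equil       0.01398      0.2282      0.1431
  solve Keq expr → x = -0.001228; check Q = 1711
Then change container volume by factor 1.25 (V_new/V_old).
Step 3:
                    J           C           E
  Initial     0.01118      0.1826      0.1144
  Change            0           0           0
  Equil       0.01118      0.1826      0.1144
  solve Keq expr → x = 0; check Q = 1711

Direction: no net shift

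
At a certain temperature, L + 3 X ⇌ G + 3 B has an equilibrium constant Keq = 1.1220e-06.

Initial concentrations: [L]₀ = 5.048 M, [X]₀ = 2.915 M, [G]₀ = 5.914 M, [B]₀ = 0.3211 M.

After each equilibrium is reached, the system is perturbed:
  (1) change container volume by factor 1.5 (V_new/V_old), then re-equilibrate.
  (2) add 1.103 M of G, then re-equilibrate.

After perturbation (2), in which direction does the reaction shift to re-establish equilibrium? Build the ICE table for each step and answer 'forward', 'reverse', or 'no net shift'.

Direction: reverse

Q₀ = 0.001566 vs Keq = 1.1220e-06 ⇒ Q>K, reverse
Step 1:
                  L         X         G         B
  I           5.048     2.915     5.914    0.3211
  C         0.09638    0.2891  -0.09638   -0.2891
  E           5.144     3.204     5.818   0.03196
  solve Keq expr → x = -0.09638; check Q = 1.1220e-06
Then change container volume by factor 1.5 (V_new/V_old).
Step 2:
                  L         X         G         B
  I            3.43     2.136     3.878    0.0213
  C               0         0         0         0
  E            3.43     2.136     3.878    0.0213
  solve Keq expr → x = 0; check Q = 1.1220e-06
Then add 1.103 M of G.
Step 3:
                  L         X         G         B
  I            3.43     2.136     4.981    0.0213
  C       5.6268e-04  0.001688 -5.6268e-04 -0.001688
  E            3.43     2.138     4.981   0.01962
  solve Keq expr → x = -5.6268e-04; check Q = 1.1220e-06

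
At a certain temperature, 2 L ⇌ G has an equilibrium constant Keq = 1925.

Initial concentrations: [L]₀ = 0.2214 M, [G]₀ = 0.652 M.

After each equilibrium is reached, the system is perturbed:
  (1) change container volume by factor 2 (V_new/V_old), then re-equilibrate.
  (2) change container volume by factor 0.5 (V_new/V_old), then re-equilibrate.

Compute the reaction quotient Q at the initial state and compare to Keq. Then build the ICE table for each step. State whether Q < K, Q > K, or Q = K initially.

Q₀ = 13.3; Q < K (proceeds forward)

Q₀ = 13.3 vs Keq = 1925 ⇒ Q<K, forward
Step 1:
                   L          G
  init        0.2214      0.652
  Δ          -0.2016     0.1008
  eq         0.01978     0.7528
  solve Keq expr → x = 0.1008; check Q = 1925
Then change container volume by factor 2 (V_new/V_old).
Step 2:
                   L          G
  init      0.009888     0.3764
  Δ         0.004058  -0.002029
  eq         0.01395     0.3744
  solve Keq expr → x = -0.002029; check Q = 1925
Then change container volume by factor 0.5 (V_new/V_old).
Step 3:
                   L          G
  init       0.02789     0.7488
  Δ        -0.008116   0.004058
  eq         0.01978     0.7528
  solve Keq expr → x = 0.004058; check Q = 1925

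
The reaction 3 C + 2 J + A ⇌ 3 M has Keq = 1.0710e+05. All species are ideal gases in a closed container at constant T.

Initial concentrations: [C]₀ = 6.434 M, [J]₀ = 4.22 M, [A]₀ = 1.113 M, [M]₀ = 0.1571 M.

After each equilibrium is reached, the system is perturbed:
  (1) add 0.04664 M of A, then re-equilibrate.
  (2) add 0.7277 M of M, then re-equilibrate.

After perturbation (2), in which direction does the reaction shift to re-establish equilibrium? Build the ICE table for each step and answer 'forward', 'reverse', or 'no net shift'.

Q₀ = 7.3446e-07 vs Keq = 1.0710e+05 ⇒ Q<K, forward
Step 1:
                  C         J         A         M
  init        6.434      4.22     1.113    0.1571
  Δ          -3.339    -2.226    -1.113     3.339
  eq          3.095     1.994 3.3847e-06     3.496
  solve Keq expr → x = 1.113; check Q = 1.0710e+05
Then add 0.04664 M of A.
Step 2:
                  C         J         A         M
  init        3.095     1.994   0.04664     3.496
  Δ         -0.1399  -0.09328  -0.04664    0.1399
  eq          2.955     1.901 4.8143e-06     3.636
  solve Keq expr → x = 0.04664; check Q = 1.0710e+05
Then add 0.7277 M of M.
Step 3:
                  C         J         A         M
  init        2.955     1.901 4.8143e-06     4.364
  Δ       1.0522e-05 7.0148e-06 3.5074e-06 -1.0522e-05
  eq          2.955     1.901 8.3217e-06     4.364
  solve Keq expr → x = -3.5074e-06; check Q = 1.0710e+05

Direction: reverse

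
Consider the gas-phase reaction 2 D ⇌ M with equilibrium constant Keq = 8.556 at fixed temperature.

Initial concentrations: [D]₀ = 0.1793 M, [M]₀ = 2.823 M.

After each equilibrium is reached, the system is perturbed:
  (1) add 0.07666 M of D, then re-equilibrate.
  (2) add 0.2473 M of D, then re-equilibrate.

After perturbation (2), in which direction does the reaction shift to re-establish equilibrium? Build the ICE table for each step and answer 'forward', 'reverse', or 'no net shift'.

Q₀ = 87.81 vs Keq = 8.556 ⇒ Q>K, reverse
Step 1:
                  D         M
  I          0.1793     2.823
  C          0.3757   -0.1878
  E           0.555     2.635
  solve Keq expr → x = -0.1878; check Q = 8.556
Then add 0.07666 M of D.
Step 2:
                  D         M
  I          0.6316     2.635
  C        -0.07284   0.03642
  E          0.5588     2.672
  solve Keq expr → x = 0.03642; check Q = 8.556
Then add 0.2473 M of D.
Step 3:
                  D         M
  I          0.8061     2.672
  C         -0.2351    0.1176
  E           0.571     2.789
  solve Keq expr → x = 0.1176; check Q = 8.556

Direction: forward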